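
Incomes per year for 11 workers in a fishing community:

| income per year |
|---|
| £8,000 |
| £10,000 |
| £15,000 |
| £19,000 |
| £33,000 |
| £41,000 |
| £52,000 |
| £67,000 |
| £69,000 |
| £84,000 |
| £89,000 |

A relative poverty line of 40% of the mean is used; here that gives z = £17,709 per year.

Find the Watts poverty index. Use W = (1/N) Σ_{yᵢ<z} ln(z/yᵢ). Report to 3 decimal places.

0.139

Poor units: £8,000, £10,000, £15,000 (q = 3 of N = 11).
Log gaps: ln(17709/8000) = 0.7946; ln(17709/10000) = 0.5715; ln(17709/15000) = 0.1660.
W = 1.532142 / 11 = 0.139.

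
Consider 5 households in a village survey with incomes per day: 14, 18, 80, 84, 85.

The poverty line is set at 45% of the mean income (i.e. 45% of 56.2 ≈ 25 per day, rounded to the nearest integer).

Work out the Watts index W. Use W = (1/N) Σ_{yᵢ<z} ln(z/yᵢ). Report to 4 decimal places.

0.1817

Below the line: 14, 18 (q = 2 of N = 5).
ln(z/y) terms: ln(25/14) = 0.5798; ln(25/18) = 0.3285.
W = 0.908323 / 5 = 0.1817.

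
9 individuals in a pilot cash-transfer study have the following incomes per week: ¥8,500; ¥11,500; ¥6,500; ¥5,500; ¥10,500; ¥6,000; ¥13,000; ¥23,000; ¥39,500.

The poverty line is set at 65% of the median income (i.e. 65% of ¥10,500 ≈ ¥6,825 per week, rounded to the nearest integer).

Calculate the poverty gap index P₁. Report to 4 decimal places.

0.0403

Below z: ¥5,500, ¥6,000, ¥6,500 (q = 3 of N = 9).
Shortfall ratios: (6825−5500)/6825 = 0.1941; (6825−6000)/6825 = 0.1209; (6825−6500)/6825 = 0.0476.
Sum of shortfalls = 0.362637; P₁ averages over all N: 0.362637 / 9 = 0.0403.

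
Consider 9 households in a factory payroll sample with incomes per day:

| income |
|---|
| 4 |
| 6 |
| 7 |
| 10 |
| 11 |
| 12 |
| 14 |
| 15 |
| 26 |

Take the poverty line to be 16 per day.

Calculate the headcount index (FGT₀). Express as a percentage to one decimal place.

88.9%

8 of the 9 households have income below 16.
H = 8/9 = 88.9%.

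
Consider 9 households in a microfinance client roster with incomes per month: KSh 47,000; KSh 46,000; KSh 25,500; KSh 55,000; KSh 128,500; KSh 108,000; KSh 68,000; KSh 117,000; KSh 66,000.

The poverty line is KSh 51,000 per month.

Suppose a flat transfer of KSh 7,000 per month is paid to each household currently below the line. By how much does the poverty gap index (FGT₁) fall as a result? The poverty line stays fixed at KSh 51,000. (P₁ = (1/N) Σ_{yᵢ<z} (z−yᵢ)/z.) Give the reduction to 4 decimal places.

Before: below the line — KSh 25,500, KSh 46,000, KSh 47,000; poverty gap index (FGT₁) = 0.075163.
After the KSh 7,000 transfer: below the line — KSh 32,500; poverty gap index (FGT₁) = 0.040305.
Reduction = 0.075163 − 0.040305 = 0.0349.

0.0349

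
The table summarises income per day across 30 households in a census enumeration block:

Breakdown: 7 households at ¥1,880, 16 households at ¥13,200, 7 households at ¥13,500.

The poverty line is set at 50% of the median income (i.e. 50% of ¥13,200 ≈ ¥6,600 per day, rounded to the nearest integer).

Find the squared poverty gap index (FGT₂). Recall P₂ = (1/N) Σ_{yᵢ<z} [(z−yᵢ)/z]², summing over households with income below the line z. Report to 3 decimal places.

Below z: 7×¥1,880 (q = 7 of N = 30).
Gap ratios (z−y)/z: (6600−1880)/6600 = 0.7152 (×7).
Squared: 0.5114 (×7).
Sum = 3.580092; P₂ = 3.580092 / 30 = 0.119.

0.119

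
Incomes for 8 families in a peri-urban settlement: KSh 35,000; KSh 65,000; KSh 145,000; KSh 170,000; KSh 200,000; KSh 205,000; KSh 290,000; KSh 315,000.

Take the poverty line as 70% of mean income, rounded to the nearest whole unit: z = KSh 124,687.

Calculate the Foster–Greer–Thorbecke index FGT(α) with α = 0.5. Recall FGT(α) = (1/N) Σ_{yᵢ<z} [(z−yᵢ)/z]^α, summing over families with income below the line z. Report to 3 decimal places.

Below z: KSh 35,000, KSh 65,000 (q = 2 of N = 8).
Gap ratios (z−y)/z: (124687−35000)/124687 = 0.7193; (124687−65000)/124687 = 0.4787.
Raised to α = 0.5: 0.84811; 0.69188.
Sum = 1.539991; FGT(0.5) = 1.539991 / 8 = 0.192.

0.192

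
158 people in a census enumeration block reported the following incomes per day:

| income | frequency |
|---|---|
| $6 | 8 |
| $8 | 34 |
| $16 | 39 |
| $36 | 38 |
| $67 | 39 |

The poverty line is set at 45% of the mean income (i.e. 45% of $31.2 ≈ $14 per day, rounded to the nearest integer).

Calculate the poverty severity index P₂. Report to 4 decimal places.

0.0561

Poor units: 8×$6, 34×$8 (q = 42 of N = 158).
Gap ratios (z−y)/z: (14−6)/14 = 0.5714 (×8); (14−8)/14 = 0.4286 (×34).
Squared: 0.3265 (×8); 0.1837 (×34).
Sum = 8.857143; P₂ = 8.857143 / 158 = 0.0561.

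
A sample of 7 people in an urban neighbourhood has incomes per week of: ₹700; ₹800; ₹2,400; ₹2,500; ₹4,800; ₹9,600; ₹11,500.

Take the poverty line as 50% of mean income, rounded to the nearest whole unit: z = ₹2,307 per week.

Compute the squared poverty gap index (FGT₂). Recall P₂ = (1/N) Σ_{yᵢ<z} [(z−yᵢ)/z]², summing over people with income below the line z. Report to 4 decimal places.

Incomes under z: ₹700, ₹800 (q = 2 of N = 7).
Gap ratios (z−y)/z: (2307−700)/2307 = 0.6966; (2307−800)/2307 = 0.6532.
Squared: 0.4852; 0.4267.
Sum = 0.911926; P₂ = 0.911926 / 7 = 0.1303.

0.1303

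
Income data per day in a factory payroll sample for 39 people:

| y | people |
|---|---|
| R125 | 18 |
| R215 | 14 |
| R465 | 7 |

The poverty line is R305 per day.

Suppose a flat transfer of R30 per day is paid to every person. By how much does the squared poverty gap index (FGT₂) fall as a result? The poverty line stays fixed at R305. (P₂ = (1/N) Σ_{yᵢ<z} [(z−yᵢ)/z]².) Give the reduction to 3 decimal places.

0.066

Before: below the line — 18×R125, 14×R215; squared poverty gap index (FGT₂) = 0.19201.
After the R30 transfer: below the line — 18×R155, 14×R245; squared poverty gap index (FGT₂) = 0.12552.
Reduction = 0.19201 − 0.12552 = 0.066.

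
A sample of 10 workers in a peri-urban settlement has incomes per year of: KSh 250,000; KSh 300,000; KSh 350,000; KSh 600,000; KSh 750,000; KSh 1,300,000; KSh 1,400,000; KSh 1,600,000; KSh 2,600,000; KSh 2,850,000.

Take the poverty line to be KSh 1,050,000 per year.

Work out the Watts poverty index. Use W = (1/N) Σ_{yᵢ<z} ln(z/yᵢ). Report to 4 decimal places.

0.4683

Below the line: KSh 250,000, KSh 300,000, KSh 350,000, KSh 600,000, KSh 750,000 (q = 5 of N = 10).
ln(z/y) terms: ln(1050000/250000) = 1.4351; ln(1050000/300000) = 1.2528; ln(1050000/350000) = 1.0986; ln(1050000/600000) = 0.5596; ln(1050000/750000) = 0.3365.
W = 4.682548 / 10 = 0.4683.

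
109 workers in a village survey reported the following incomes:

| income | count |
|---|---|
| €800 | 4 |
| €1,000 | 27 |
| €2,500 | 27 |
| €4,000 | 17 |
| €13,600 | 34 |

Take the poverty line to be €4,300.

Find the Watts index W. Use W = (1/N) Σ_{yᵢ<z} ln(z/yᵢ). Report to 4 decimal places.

0.5686

Poor units: 4×€800, 27×€1,000, 27×€2,500, 17×€4,000 (q = 75 of N = 109).
Log gaps: ln(4300/800) = 1.6818 (×4); ln(4300/1000) = 1.4586 (×27); ln(4300/2500) = 0.5423 (×27); ln(4300/4000) = 0.0723 (×17).
W = 61.981847 / 109 = 0.5686.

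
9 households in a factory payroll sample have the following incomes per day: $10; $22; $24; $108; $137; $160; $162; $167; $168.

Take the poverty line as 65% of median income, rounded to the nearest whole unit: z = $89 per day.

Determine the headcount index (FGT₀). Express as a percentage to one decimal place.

3 of the 9 households have income below $89.
H = 3/9 = 33.3%.

33.3%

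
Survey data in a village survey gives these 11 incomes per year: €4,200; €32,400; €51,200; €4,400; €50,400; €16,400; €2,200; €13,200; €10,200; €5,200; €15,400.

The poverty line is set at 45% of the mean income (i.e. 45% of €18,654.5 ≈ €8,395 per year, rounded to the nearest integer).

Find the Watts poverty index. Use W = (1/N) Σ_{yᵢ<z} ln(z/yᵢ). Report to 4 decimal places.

0.2870

Below the line: €2,200, €4,200, €4,400, €5,200 (q = 4 of N = 11).
ln(z/y) terms: ln(8395/2200) = 1.3392; ln(8395/4200) = 0.6926; ln(8395/4400) = 0.6460; ln(8395/5200) = 0.4790.
W = 3.156740 / 11 = 0.2870.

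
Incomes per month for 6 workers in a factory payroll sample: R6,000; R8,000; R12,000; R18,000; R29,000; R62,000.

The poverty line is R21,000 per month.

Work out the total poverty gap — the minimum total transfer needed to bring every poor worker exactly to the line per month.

R40,000

Incomes under z: R6,000, R8,000, R12,000, R18,000 (q = 4 of N = 6).
Individual gaps: 21000−6000 = 15000; 21000−8000 = 13000; 21000−12000 = 9000; 21000−18000 = 3000.
Aggregate gap = R40,000.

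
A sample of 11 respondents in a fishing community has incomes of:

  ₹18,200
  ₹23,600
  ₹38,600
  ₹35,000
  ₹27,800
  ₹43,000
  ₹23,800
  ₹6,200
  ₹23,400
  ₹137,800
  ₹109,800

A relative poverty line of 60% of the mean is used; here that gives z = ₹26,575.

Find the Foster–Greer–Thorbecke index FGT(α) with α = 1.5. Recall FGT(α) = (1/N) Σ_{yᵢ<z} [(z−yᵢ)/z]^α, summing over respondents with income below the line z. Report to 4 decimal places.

0.0873

Poor units: ₹6,200, ₹18,200, ₹23,400, ₹23,600, ₹23,800 (q = 5 of N = 11).
Gap ratios (z−y)/z: (26575−6200)/26575 = 0.7667; (26575−18200)/26575 = 0.3151; (26575−23400)/26575 = 0.1195; (26575−23600)/26575 = 0.1119; (26575−23800)/26575 = 0.1044.
Raised to α = 1.5: 0.67133; 0.17692; 0.04130; 0.03746; 0.03374.
Sum = 0.960742; FGT(1.5) = 0.960742 / 11 = 0.0873.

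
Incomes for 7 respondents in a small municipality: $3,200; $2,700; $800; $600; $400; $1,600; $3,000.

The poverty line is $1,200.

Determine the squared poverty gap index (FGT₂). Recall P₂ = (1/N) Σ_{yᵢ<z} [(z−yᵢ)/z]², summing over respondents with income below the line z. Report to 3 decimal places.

0.115

Incomes under z: $400, $600, $800 (q = 3 of N = 7).
Gap ratios (z−y)/z: (1200−400)/1200 = 0.6667; (1200−600)/1200 = 0.5000; (1200−800)/1200 = 0.3333.
Squared: 0.4444; 0.2500; 0.1111.
Sum = 0.805556; P₂ = 0.805556 / 7 = 0.115.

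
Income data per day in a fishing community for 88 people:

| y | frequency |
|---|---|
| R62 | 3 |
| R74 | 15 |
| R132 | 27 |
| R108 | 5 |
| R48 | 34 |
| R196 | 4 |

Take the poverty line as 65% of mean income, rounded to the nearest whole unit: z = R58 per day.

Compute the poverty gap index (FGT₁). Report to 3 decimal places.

Below z: 34×R48 (q = 34 of N = 88).
Relative gaps: (58−48)/58 = 0.1724 (×34).
Sum of shortfalls = 5.862069; P₁ averages over all N: 5.862069 / 88 = 0.067.

0.067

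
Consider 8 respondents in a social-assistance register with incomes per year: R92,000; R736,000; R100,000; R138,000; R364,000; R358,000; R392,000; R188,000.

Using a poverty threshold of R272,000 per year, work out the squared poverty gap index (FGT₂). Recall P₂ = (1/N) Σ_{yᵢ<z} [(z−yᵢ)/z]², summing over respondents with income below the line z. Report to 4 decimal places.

0.1470

Poor units: R92,000, R100,000, R138,000, R188,000 (q = 4 of N = 8).
Relative gaps: (272000−92000)/272000 = 0.6618; (272000−100000)/272000 = 0.6324; (272000−138000)/272000 = 0.4926; (272000−188000)/272000 = 0.3088.
Squared: 0.4379; 0.3999; 0.2427; 0.0954.
Sum = 1.175876; P₂ = 1.175876 / 8 = 0.1470.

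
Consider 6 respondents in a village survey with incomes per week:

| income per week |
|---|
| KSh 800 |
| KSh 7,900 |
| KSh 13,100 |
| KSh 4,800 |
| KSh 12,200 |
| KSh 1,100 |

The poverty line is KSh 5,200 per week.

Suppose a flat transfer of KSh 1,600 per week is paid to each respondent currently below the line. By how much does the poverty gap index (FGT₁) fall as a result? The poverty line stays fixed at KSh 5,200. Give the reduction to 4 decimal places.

Before: below the line — KSh 800, KSh 1,100, KSh 4,800; poverty gap index (FGT₁) = 0.285256.
After the KSh 1,600 transfer: below the line — KSh 2,400, KSh 2,700; poverty gap index (FGT₁) = 0.169872.
Reduction = 0.285256 − 0.169872 = 0.1154.

0.1154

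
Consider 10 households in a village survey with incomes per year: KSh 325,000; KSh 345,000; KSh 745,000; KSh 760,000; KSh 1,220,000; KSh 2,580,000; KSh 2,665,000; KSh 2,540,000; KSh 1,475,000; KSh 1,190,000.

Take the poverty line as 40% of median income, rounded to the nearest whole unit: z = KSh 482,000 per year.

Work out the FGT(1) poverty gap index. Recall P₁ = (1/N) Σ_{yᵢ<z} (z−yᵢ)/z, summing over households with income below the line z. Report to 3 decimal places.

Incomes under z: KSh 325,000, KSh 345,000 (q = 2 of N = 10).
Relative gaps: (482000−325000)/482000 = 0.3257; (482000−345000)/482000 = 0.2842.
Sum of shortfalls = 0.609959; P₁ averages over all N: 0.609959 / 10 = 0.061.

0.061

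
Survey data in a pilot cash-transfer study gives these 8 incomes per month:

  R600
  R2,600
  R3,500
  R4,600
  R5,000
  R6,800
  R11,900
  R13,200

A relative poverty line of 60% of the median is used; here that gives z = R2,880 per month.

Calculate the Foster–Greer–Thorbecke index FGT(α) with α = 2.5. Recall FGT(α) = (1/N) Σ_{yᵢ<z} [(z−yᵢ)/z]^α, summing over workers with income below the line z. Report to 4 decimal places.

0.0701

Incomes under z: R600, R2,600 (q = 2 of N = 8).
Relative gaps: (2880−600)/2880 = 0.7917; (2880−2600)/2880 = 0.0972.
Raised to α = 2.5: 0.55764; 0.00295.
Sum = 0.560590; FGT(2.5) = 0.560590 / 8 = 0.0701.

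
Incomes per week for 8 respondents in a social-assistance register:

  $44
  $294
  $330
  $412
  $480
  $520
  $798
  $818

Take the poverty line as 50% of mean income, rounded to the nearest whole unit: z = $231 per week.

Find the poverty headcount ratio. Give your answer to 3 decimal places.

0.125

1 of the 8 respondents have income below $231.
H = 1/8 = 0.125.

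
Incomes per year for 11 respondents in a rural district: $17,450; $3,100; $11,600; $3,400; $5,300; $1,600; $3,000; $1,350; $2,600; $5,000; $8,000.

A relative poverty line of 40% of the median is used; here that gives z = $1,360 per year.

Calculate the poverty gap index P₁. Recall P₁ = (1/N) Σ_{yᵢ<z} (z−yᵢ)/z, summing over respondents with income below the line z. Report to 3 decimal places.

Incomes under z: $1,350 (q = 1 of N = 11).
Shortfall ratios: (1360−1350)/1360 = 0.0074.
Sum of shortfalls = 0.007353; P₁ averages over all N: 0.007353 / 11 = 0.001.

0.001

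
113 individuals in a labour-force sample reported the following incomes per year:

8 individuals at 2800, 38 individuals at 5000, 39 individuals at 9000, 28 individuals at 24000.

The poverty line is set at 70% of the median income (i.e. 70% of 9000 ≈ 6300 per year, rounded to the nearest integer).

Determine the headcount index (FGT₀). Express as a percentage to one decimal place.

40.7%

46 of the 113 individuals have income below 6300.
H = 46/113 = 40.7%.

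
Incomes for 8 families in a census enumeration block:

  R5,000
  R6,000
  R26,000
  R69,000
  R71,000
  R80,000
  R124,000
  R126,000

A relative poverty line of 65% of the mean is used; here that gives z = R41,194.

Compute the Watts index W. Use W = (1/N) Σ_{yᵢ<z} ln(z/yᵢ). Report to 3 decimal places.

Poor units: R5,000, R6,000, R26,000 (q = 3 of N = 8).
Log shortfalls: ln(41194/5000) = 2.1089; ln(41194/6000) = 1.9265; ln(41194/26000) = 0.4602.
W = 4.495584 / 8 = 0.562.

0.562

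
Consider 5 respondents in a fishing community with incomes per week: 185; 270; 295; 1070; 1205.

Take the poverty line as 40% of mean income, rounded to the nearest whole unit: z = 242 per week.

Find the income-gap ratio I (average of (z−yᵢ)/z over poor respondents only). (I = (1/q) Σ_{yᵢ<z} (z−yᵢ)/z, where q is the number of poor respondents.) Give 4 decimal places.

Below the line: 185 (q = 1 of N = 5).
Relative gaps: 0.2355; sum = 0.235537.
The income-gap ratio divides by q (the poor only): 0.235537 / 1 = 0.2355.

0.2355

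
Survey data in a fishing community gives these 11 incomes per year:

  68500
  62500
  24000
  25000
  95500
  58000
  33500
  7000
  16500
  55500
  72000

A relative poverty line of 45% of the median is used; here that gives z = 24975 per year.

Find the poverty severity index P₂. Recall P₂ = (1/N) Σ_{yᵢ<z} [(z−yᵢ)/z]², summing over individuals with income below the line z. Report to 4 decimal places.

0.0577

Incomes under z: 7000, 16500, 24000 (q = 3 of N = 11).
Shortfall ratios: (24975−7000)/24975 = 0.7197; (24975−16500)/24975 = 0.3393; (24975−24000)/24975 = 0.0390.
Squared: 0.5180; 0.1152; 0.0015.
Sum = 0.634672; P₂ = 0.634672 / 11 = 0.0577.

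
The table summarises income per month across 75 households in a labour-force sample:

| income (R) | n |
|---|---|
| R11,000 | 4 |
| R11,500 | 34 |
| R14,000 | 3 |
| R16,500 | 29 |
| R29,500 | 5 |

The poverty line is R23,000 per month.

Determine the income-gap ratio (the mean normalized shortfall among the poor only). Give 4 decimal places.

Below the line: 4×R11,000, 34×R11,500, 3×R14,000, 29×R16,500 (q = 70 of N = 75).
Shortfall ratios (z−y)/z: 0.5217 (×4), 0.5000 (×34), 0.3913 (×3), 0.2826 (×29); sum = 28.456522.
The income-gap ratio divides by q (the poor only): 28.456522 / 70 = 0.4065.

0.4065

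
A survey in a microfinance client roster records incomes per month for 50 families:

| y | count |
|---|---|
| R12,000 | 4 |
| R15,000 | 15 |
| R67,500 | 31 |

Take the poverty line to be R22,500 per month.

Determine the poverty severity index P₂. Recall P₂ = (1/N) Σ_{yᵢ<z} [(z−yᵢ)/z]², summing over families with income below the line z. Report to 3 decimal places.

0.051

Below the line: 4×R12,000, 15×R15,000 (q = 19 of N = 50).
Shortfall ratios: (22500−12000)/22500 = 0.4667 (×4); (22500−15000)/22500 = 0.3333 (×15).
Squared: 0.2178 (×4); 0.1111 (×15).
Sum = 2.537778; P₂ = 2.537778 / 50 = 0.051.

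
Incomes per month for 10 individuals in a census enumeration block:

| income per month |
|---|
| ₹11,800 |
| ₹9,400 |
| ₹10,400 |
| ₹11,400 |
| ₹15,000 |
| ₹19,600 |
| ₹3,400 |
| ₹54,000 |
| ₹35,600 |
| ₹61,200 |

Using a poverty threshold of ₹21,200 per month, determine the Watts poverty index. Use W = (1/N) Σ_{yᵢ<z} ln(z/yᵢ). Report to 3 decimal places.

0.499

Below the line: ₹3,400, ₹9,400, ₹10,400, ₹11,400, ₹11,800, ₹15,000, ₹19,600 (q = 7 of N = 10).
ln(z/y) terms: ln(21200/3400) = 1.8302; ln(21200/9400) = 0.8133; ln(21200/10400) = 0.7122; ln(21200/11400) = 0.6204; ln(21200/11800) = 0.5859; ln(21200/15000) = 0.3460; ln(21200/19600) = 0.0785.
W = 4.986425 / 10 = 0.499.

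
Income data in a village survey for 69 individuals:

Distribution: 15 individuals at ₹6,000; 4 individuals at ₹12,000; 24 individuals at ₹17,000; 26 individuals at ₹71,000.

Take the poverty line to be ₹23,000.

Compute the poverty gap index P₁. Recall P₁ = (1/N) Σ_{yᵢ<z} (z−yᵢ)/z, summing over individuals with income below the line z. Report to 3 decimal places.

Below z: 15×₹6,000, 4×₹12,000, 24×₹17,000 (q = 43 of N = 69).
Gap ratios (z−y)/z: (23000−6000)/23000 = 0.7391 (×15); (23000−12000)/23000 = 0.4783 (×4); (23000−17000)/23000 = 0.2609 (×24).
Sum of shortfalls = 19.260870; P₁ averages over all N: 19.260870 / 69 = 0.279.

0.279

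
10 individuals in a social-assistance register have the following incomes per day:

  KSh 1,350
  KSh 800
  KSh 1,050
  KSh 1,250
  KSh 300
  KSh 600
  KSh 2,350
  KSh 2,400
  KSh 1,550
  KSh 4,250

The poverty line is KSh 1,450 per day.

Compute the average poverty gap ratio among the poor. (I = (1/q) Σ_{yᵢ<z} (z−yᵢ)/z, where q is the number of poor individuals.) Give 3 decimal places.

Poor units: KSh 300, KSh 600, KSh 800, KSh 1,050, KSh 1,250, KSh 1,350 (q = 6 of N = 10).
Shortfall ratios (z−y)/z: 0.7931, 0.5862, 0.4483, 0.2759, 0.1379, 0.0690; sum = 2.310345.
I averages over the q = 6 poor units only: 2.310345 / 6 = 0.385.

0.385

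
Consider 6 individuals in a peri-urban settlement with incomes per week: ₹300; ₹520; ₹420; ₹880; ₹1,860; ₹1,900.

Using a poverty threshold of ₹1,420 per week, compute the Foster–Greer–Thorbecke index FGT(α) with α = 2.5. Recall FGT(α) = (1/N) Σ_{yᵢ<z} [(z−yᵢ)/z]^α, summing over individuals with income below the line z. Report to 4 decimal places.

0.2296

Poor units: ₹300, ₹420, ₹520, ₹880 (q = 4 of N = 6).
Gap ratios (z−y)/z: (1420−300)/1420 = 0.7887; (1420−420)/1420 = 0.7042; (1420−520)/1420 = 0.6338; (1420−880)/1420 = 0.3803.
Raised to α = 2.5: 0.55249; 0.41618; 0.31981; 0.08918.
Sum = 1.377652; FGT(2.5) = 1.377652 / 6 = 0.2296.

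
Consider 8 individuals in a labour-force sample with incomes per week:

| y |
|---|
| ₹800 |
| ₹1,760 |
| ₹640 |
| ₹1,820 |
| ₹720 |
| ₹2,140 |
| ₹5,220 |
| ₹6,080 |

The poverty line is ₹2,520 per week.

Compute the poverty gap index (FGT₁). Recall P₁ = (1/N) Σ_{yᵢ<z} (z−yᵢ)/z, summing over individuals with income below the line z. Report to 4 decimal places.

Incomes under z: ₹640, ₹720, ₹800, ₹1,760, ₹1,820, ₹2,140 (q = 6 of N = 8).
Relative gaps: (2520−640)/2520 = 0.7460; (2520−720)/2520 = 0.7143; (2520−800)/2520 = 0.6825; (2520−1760)/2520 = 0.3016; (2520−1820)/2520 = 0.2778; (2520−2140)/2520 = 0.1508.
Sum of shortfalls = 2.873016; P₁ averages over all N: 2.873016 / 8 = 0.3591.

0.3591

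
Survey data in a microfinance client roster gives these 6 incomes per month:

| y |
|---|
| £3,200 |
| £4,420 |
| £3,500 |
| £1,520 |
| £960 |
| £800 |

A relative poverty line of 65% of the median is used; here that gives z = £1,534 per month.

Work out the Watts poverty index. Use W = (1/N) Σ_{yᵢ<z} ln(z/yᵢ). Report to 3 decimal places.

0.188

Below z: £800, £960, £1,520 (q = 3 of N = 6).
Log gaps: ln(1534/800) = 0.6510; ln(1534/960) = 0.4687; ln(1534/1520) = 0.0092.
W = 1.128891 / 6 = 0.188.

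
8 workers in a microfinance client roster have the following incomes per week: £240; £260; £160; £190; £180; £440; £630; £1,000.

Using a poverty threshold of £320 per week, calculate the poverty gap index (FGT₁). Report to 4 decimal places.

0.2227

Below the line: £160, £180, £190, £240, £260 (q = 5 of N = 8).
Gap ratios (z−y)/z: (320−160)/320 = 0.5000; (320−180)/320 = 0.4375; (320−190)/320 = 0.4062; (320−240)/320 = 0.2500; (320−260)/320 = 0.1875.
Σ = 1.781250. Dividing by the full population N = 8 gives P₁ = 0.2227.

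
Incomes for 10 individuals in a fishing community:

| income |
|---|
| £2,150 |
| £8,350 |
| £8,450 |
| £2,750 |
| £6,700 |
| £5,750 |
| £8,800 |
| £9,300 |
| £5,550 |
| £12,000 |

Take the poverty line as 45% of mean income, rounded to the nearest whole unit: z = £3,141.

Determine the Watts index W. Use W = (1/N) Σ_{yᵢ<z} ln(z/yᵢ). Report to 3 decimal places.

0.051

Poor units: £2,150, £2,750 (q = 2 of N = 10).
ln(z/y) terms: ln(3141/2150) = 0.3791; ln(3141/2750) = 0.1329.
W = 0.512014 / 10 = 0.051.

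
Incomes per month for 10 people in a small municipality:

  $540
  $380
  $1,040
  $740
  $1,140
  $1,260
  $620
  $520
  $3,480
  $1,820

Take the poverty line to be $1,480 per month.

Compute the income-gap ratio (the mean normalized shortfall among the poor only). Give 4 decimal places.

0.4730

Below z: $380, $520, $540, $620, $740, $1,040, $1,140, $1,260 (q = 8 of N = 10).
Shortfall ratios (z−y)/z: 0.7432, 0.6486, 0.6351, 0.5811, 0.5000, 0.2973, 0.2297, 0.1486; sum = 3.783784.
I averages over the q = 8 poor units only: 3.783784 / 8 = 0.4730.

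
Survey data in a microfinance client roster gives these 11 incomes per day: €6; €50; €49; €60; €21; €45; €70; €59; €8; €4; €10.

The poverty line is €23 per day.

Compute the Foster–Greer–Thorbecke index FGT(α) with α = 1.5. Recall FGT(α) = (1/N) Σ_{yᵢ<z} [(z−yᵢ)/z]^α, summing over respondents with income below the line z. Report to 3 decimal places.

Below the line: €4, €6, €8, €10, €21 (q = 5 of N = 11).
Normalized shortfalls: (23−4)/23 = 0.8261; (23−6)/23 = 0.7391; (23−8)/23 = 0.6522; (23−10)/23 = 0.5652; (23−21)/23 = 0.0870.
Raised to α = 1.5: 0.75082; 0.63545; 0.52668; 0.42494; 0.02564.
Sum = 2.363531; FGT(1.5) = 2.363531 / 11 = 0.215.

0.215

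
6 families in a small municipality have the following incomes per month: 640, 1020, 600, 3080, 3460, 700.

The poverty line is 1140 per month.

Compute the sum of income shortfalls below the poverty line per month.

Below z: 600, 640, 700, 1020 (q = 4 of N = 6).
Individual gaps: 1140−600 = 540; 1140−640 = 500; 1140−700 = 440; 1140−1020 = 120.
Aggregate gap = 1600.

1600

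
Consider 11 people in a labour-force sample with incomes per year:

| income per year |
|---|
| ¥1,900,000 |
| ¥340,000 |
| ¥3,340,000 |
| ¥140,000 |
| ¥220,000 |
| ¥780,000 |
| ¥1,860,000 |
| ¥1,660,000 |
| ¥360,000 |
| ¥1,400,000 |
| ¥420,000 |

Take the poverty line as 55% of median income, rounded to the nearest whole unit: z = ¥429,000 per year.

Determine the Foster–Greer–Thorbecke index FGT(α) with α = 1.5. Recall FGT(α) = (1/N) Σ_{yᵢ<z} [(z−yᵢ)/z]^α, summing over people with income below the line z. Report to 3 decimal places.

Incomes under z: ¥140,000, ¥220,000, ¥340,000, ¥360,000, ¥420,000 (q = 5 of N = 11).
Shortfall ratios: (429000−140000)/429000 = 0.6737; (429000−220000)/429000 = 0.4872; (429000−340000)/429000 = 0.2075; (429000−360000)/429000 = 0.1608; (429000−420000)/429000 = 0.0210.
Raised to α = 1.5: 0.55292; 0.34004; 0.09449; 0.06450; 0.00304.
Sum = 1.054997; FGT(1.5) = 1.054997 / 11 = 0.096.

0.096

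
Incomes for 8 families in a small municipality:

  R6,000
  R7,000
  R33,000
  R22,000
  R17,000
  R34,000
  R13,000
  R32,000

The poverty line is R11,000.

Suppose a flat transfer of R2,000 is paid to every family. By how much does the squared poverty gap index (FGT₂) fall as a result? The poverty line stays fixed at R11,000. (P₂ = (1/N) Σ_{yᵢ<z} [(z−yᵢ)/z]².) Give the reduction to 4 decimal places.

Before: below the line — R6,000, R7,000; squared poverty gap index (FGT₂) = 0.042355.
After the R2,000 transfer: below the line — R8,000, R9,000; squared poverty gap index (FGT₂) = 0.013430.
Reduction = 0.042355 − 0.013430 = 0.0289.

0.0289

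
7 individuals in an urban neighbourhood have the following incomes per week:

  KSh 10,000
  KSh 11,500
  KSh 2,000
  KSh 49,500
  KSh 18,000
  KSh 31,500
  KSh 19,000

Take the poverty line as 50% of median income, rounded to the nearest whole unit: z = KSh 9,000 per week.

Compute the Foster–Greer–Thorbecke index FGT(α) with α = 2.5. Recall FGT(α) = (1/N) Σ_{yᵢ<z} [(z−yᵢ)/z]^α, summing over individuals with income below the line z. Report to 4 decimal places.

Poor units: KSh 2,000 (q = 1 of N = 7).
Shortfall ratios: (9000−2000)/9000 = 0.7778.
Raised to α = 2.5: 0.53351.
Sum = 0.533505; FGT(2.5) = 0.533505 / 7 = 0.0762.

0.0762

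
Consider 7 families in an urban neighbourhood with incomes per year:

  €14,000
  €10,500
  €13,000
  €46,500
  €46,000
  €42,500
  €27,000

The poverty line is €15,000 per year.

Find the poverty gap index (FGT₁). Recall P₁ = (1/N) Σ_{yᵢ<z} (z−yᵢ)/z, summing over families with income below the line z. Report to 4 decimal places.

0.0714

Incomes under z: €10,500, €13,000, €14,000 (q = 3 of N = 7).
Normalized shortfalls: (15000−10500)/15000 = 0.3000; (15000−13000)/15000 = 0.1333; (15000−14000)/15000 = 0.0667.
Sum of shortfalls = 0.500000; P₁ averages over all N: 0.500000 / 7 = 0.0714.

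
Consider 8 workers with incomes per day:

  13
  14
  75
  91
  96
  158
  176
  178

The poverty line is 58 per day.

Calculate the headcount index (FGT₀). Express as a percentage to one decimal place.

2 of the 8 workers have income below 58.
H = 2/8 = 25.0%.

25.0%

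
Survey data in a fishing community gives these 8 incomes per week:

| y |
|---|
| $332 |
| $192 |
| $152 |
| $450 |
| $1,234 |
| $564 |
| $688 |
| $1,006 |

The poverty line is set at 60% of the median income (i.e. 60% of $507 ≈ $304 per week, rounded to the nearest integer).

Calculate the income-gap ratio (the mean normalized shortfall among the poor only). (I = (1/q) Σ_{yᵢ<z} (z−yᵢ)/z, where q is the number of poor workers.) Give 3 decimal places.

Below the line: $152, $192 (q = 2 of N = 8).
Shortfall ratios (z−y)/z: 0.5000, 0.3684; sum = 0.868421.
The income-gap ratio divides by q (the poor only): 0.868421 / 2 = 0.434.

0.434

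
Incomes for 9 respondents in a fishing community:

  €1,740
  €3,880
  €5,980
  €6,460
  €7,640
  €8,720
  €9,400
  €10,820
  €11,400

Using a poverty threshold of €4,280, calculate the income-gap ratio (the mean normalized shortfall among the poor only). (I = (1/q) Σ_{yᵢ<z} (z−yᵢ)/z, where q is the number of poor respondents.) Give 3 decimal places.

Below the line: €1,740, €3,880 (q = 2 of N = 9).
Shortfall ratios (z−y)/z: 0.5935, 0.0935; sum = 0.686916.
The income-gap ratio divides by q (the poor only): 0.686916 / 2 = 0.343.

0.343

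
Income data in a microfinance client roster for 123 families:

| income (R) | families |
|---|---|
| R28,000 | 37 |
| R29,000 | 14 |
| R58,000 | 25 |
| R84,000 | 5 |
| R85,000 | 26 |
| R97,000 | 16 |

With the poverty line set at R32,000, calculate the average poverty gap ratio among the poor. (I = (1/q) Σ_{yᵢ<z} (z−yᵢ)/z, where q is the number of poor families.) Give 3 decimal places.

0.116

Poor units: 37×R28,000, 14×R29,000 (q = 51 of N = 123).
Shortfall ratios (z−y)/z: 0.1250 (×37), 0.0938 (×14); sum = 5.937500.
I averages over the q = 51 poor units only: 5.937500 / 51 = 0.116.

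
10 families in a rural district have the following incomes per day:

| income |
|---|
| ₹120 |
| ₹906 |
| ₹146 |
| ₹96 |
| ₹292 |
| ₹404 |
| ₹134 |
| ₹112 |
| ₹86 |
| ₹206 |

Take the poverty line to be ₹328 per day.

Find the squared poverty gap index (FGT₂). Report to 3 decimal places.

0.269

Poor units: ₹86, ₹96, ₹112, ₹120, ₹134, ₹146, ₹206, ₹292 (q = 8 of N = 10).
Relative gaps: (328−86)/328 = 0.7378; (328−96)/328 = 0.7073; (328−112)/328 = 0.6585; (328−120)/328 = 0.6341; (328−134)/328 = 0.5915; (328−146)/328 = 0.5549; (328−206)/328 = 0.3720; (328−292)/328 = 0.1098.
Squared: 0.5444; 0.5003; 0.4337; 0.4021; 0.3498; 0.3079; 0.1383; 0.0120.
Sum = 2.688578; P₂ = 2.688578 / 10 = 0.269.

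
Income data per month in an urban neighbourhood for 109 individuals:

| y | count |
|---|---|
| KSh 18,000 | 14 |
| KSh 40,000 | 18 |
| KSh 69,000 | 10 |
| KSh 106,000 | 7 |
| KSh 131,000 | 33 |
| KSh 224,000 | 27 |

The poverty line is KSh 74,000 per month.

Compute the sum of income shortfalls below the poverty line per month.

Poor units: 14×KSh 18,000, 18×KSh 40,000, 10×KSh 69,000 (q = 42 of N = 109).
Individual gaps: 14×(74000−18000) = 784000; 18×(74000−40000) = 612000; 10×(74000−69000) = 50000.
Aggregate gap = KSh 1,446,000.

KSh 1,446,000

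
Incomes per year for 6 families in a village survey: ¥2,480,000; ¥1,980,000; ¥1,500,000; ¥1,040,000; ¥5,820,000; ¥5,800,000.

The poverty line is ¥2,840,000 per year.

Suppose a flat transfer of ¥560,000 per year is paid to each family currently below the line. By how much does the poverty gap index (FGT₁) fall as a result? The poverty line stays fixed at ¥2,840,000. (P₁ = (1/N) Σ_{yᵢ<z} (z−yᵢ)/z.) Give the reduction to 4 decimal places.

0.1197

Before: below the line — ¥1,040,000, ¥1,500,000, ¥1,980,000, ¥2,480,000; poverty gap index (FGT₁) = 0.255869.
After the ¥560,000 transfer: below the line — ¥1,600,000, ¥2,060,000, ¥2,540,000; poverty gap index (FGT₁) = 0.136150.
Reduction = 0.255869 − 0.136150 = 0.1197.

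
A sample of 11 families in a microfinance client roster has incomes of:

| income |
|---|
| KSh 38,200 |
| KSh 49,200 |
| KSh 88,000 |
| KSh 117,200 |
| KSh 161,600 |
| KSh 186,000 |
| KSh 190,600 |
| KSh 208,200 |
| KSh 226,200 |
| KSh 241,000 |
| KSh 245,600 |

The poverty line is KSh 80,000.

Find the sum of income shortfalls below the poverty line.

Below z: KSh 38,200, KSh 49,200 (q = 2 of N = 11).
Individual gaps: 80000−38200 = 41800; 80000−49200 = 30800.
Aggregate gap = KSh 72,600.

KSh 72,600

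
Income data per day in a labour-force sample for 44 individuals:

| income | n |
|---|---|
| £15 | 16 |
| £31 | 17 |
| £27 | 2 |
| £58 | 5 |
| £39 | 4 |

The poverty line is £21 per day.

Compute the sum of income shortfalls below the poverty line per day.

£96

Below z: 16×£15 (q = 16 of N = 44).
Individual gaps: 16×(21−15) = 96.
Aggregate gap = £96.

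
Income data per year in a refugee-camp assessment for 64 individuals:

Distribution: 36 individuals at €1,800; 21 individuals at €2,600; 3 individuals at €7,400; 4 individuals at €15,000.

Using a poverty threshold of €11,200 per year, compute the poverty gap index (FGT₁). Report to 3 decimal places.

Poor units: 36×€1,800, 21×€2,600, 3×€7,400 (q = 60 of N = 64).
Gap ratios (z−y)/z: (11200−1800)/11200 = 0.8393 (×36); (11200−2600)/11200 = 0.7679 (×21); (11200−7400)/11200 = 0.3393 (×3).
Σ = 47.357143. Dividing by the full population N = 64 gives P₁ = 0.740.

0.740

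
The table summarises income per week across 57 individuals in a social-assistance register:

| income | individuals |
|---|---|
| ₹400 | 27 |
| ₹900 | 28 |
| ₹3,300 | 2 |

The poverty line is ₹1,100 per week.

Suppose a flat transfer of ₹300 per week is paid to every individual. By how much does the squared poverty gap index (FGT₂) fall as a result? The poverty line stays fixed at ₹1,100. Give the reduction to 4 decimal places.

Before: below the line — 27×₹400, 28×₹900; squared poverty gap index (FGT₂) = 0.208061.
After the ₹300 transfer: below the line — 27×₹700; squared poverty gap index (FGT₂) = 0.062636.
Reduction = 0.208061 − 0.062636 = 0.1454.

0.1454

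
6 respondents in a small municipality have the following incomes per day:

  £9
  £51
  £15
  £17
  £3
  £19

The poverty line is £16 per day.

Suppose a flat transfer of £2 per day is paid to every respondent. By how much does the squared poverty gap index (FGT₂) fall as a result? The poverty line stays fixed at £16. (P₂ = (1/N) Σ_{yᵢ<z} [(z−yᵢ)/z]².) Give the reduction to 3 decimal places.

Before: below the line — £3, £9, £15; squared poverty gap index (FGT₂) = 0.14258.
After the £2 transfer: below the line — £5, £11; squared poverty gap index (FGT₂) = 0.09505.
Reduction = 0.14258 − 0.09505 = 0.048.

0.048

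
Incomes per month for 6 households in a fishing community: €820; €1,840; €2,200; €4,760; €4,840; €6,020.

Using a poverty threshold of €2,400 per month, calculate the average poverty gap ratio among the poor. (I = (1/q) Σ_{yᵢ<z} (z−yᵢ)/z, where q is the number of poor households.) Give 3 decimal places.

0.325

Below the line: €820, €1,840, €2,200 (q = 3 of N = 6).
Shortfall ratios (z−y)/z: 0.6583, 0.2333, 0.0833; sum = 0.975000.
The income-gap ratio divides by q (the poor only): 0.975000 / 3 = 0.325.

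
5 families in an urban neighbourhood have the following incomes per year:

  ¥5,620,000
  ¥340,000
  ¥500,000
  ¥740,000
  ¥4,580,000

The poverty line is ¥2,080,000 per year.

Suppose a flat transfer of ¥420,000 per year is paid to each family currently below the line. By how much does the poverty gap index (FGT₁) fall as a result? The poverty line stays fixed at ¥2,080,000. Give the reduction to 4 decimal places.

Before: below the line — ¥340,000, ¥500,000, ¥740,000; poverty gap index (FGT₁) = 0.448077.
After the ¥420,000 transfer: below the line — ¥760,000, ¥920,000, ¥1,160,000; poverty gap index (FGT₁) = 0.326923.
Reduction = 0.448077 − 0.326923 = 0.1212.

0.1212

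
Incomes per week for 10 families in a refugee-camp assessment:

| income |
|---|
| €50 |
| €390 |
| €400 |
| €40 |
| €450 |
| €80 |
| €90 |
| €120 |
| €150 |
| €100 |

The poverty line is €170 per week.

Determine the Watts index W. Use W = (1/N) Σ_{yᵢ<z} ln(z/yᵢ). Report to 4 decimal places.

Incomes under z: €40, €50, €80, €90, €100, €120, €150 (q = 7 of N = 10).
Log gaps: ln(170/40) = 1.4469; ln(170/50) = 1.2238; ln(170/80) = 0.7538; ln(170/90) = 0.6360; ln(170/100) = 0.5306; ln(170/120) = 0.3483; ln(170/150) = 0.1252.
W = 5.064553 / 10 = 0.5065.

0.5065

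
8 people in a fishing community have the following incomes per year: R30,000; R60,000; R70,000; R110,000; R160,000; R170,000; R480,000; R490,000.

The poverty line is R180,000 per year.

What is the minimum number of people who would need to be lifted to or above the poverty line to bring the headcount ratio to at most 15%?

Currently q = 6 of N = 8 are below the line (H = 0.750).
A headcount ratio of at most 15% allows at most ⌊0.15 × 8⌋ = 1 poor people.
So at least 6 − 1 = 5 must be lifted.

5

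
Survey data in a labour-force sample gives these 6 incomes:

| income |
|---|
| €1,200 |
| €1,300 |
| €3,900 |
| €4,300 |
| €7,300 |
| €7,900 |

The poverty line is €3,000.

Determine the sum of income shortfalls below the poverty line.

€3,500

Below the line: €1,200, €1,300 (q = 2 of N = 6).
Individual gaps: 3000−1200 = 1800; 3000−1300 = 1700.
Aggregate gap = €3,500.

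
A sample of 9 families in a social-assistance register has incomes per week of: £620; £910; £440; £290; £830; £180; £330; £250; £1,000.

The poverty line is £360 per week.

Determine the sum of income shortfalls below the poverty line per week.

£390

Below the line: £180, £250, £290, £330 (q = 4 of N = 9).
Individual gaps: 360−180 = 180; 360−250 = 110; 360−290 = 70; 360−330 = 30.
Aggregate gap = £390.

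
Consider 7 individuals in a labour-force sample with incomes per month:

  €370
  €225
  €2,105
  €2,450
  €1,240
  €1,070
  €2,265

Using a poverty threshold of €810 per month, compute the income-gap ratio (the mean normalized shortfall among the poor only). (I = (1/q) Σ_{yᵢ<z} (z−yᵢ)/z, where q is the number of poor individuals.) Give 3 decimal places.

Poor units: €225, €370 (q = 2 of N = 7).
Shortfall ratios (z−y)/z: 0.7222, 0.5432; sum = 1.265432.
The income-gap ratio divides by q (the poor only): 1.265432 / 2 = 0.633.

0.633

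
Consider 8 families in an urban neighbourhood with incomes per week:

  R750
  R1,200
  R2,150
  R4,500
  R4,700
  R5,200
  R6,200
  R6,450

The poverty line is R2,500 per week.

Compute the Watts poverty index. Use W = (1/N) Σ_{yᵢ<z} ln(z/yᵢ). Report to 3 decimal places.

0.261

Incomes under z: R750, R1,200, R2,150 (q = 3 of N = 8).
Log gaps: ln(2500/750) = 1.2040; ln(2500/1200) = 0.7340; ln(2500/2150) = 0.1508.
W = 2.088765 / 8 = 0.261.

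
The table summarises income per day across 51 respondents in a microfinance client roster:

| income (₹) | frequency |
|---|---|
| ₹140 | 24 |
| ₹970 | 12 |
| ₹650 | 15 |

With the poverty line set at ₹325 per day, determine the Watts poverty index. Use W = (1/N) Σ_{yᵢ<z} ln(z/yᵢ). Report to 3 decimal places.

Poor units: 24×₹140 (q = 24 of N = 51).
ln(z/y) terms: ln(325/140) = 0.8422 (×24).
W = 20.212386 / 51 = 0.396.

0.396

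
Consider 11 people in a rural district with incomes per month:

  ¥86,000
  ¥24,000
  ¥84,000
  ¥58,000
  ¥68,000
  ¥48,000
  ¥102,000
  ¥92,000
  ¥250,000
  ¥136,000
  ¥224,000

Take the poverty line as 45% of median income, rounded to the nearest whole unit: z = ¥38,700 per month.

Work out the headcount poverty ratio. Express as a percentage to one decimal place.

1 of the 11 people have income below ¥38,700.
H = 1/11 = 9.1%.

9.1%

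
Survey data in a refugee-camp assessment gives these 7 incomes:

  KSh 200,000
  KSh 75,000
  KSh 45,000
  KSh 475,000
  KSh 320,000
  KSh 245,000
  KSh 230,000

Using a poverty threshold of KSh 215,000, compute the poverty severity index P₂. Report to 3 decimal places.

0.151

Below the line: KSh 45,000, KSh 75,000, KSh 200,000 (q = 3 of N = 7).
Normalized shortfalls: (215000−45000)/215000 = 0.7907; (215000−75000)/215000 = 0.6512; (215000−200000)/215000 = 0.0698.
Squared: 0.6252; 0.4240; 0.0049.
Sum = 1.054083; P₂ = 1.054083 / 7 = 0.151.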